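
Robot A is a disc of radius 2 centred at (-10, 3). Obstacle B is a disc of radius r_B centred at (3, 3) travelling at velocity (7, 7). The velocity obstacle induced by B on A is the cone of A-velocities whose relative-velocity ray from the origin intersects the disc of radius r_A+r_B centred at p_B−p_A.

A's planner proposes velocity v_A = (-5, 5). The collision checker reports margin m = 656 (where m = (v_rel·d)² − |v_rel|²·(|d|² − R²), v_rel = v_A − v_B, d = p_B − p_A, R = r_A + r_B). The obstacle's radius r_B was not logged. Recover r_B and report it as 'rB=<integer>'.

m = 656
d = (13, 0);  v_rel = (-12, -2),  |v_rel|² = 148
v_rel×d = (-12)·(0) − (-2)·(13) = 26
since m = R²·148 − 26²:  R² = (676 + 656) / 148 = 9
R = √9 = 3  ⇒  r_B = 3 − 2 = 1

rB=1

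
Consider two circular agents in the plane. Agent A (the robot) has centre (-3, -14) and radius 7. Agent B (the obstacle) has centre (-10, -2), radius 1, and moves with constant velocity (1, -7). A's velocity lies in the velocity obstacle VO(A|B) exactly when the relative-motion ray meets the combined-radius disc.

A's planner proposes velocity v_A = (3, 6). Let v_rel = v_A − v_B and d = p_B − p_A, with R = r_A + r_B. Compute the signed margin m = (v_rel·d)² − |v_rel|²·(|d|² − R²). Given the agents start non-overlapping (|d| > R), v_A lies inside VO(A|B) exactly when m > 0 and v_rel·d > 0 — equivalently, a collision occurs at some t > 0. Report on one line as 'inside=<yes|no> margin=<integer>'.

d = (-7, 12),  |d|² = 193;  R = 7+1 = 8,  c = 193−8² = 129
v_rel = (2, 13),  |v_rel|² = 173;  v_rel·d = (2)·(-7) + (13)·(12) = 142
173·t² − 284·t + 129 = 0  ⇒  m = 142² − 173·129 = -2153
m = -2153 < 0,  v_rel·d = 142 > 0  ⇒  outside

inside=no margin=-2153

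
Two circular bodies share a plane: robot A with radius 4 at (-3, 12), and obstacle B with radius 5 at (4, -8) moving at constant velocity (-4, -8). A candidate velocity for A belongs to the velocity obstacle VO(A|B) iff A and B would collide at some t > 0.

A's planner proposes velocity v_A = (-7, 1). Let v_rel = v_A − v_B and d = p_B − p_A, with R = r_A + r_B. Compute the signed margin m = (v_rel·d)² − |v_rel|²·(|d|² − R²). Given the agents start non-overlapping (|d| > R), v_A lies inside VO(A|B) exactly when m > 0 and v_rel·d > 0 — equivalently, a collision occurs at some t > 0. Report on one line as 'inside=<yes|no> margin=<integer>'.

d = (7, -20),  |d|² = 449;  R = 4+5 = 9,  c = 449−9² = 368
v_rel = (-3, 9),  |v_rel|² = 90;  v_rel·d = (-3)·(7) + (9)·(-20) = -201
90·t² + 402·t + 368 = 0  ⇒  m = (-201)² − 90·368 = 7281
m = 7281 > 0,  v_rel·d = -201 < 0  ⇒  outside

inside=no margin=7281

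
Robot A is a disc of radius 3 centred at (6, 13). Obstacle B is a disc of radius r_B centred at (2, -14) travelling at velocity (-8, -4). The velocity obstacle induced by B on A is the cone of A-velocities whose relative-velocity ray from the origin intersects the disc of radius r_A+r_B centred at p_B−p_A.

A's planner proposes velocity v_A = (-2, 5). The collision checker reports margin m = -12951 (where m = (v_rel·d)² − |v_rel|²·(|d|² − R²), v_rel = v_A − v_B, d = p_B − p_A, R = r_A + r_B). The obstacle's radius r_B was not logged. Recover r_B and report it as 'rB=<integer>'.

m = -12951
d = (-4, -27);  v_rel = (6, 9),  |v_rel|² = 117
v_rel×d = (6)·(-27) − (9)·(-4) = -126
since m = R²·117 − (-126)²:  R² = (15876 + -12951) / 117 = 25
R = √25 = 5  ⇒  r_B = 5 − 3 = 2

rB=2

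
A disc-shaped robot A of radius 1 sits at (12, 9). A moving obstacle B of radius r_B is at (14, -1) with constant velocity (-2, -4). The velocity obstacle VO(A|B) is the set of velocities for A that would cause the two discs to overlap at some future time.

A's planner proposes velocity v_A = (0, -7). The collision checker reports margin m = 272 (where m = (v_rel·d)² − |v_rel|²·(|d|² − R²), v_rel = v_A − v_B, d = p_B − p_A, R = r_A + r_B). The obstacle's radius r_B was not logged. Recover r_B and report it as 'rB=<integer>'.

m = 272
d = (2, -10);  v_rel = (2, -3),  |v_rel|² = 13
v_rel×d = (2)·(-10) − (-3)·(2) = -14
since m = R²·13 − (-14)²:  R² = (196 + 272) / 13 = 36
R = √36 = 6  ⇒  r_B = 6 − 1 = 5

rB=5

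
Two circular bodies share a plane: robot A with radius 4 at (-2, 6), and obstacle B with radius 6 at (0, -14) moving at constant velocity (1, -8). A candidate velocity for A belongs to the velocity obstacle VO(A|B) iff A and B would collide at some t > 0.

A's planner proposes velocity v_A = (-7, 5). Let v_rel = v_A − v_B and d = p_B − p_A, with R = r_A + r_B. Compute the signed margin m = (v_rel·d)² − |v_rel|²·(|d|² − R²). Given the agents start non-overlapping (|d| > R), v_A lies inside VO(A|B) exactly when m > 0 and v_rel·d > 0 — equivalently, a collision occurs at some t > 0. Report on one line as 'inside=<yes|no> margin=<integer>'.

d = (2, -20),  |d|² = 404;  R = 4+6 = 10,  c = 404−10² = 304
v_rel = (-8, 13),  |v_rel|² = 233;  v_rel·d = (-8)·(2) + (13)·(-20) = -276
233·t² + 552·t + 304 = 0  ⇒  m = (-276)² − 233·304 = 5344
m = 5344 > 0,  v_rel·d = -276 < 0  ⇒  outside

inside=no margin=5344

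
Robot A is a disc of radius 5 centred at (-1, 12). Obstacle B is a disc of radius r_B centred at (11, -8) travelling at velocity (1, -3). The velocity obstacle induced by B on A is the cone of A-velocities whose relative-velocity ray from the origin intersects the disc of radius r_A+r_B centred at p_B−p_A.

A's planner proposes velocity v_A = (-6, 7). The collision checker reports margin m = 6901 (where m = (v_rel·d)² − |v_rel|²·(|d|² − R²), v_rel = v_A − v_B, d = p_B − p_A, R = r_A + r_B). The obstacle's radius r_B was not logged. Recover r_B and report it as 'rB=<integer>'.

m = 6901
d = (12, -20);  v_rel = (-7, 10),  |v_rel|² = 149
v_rel×d = (-7)·(-20) − (10)·(12) = 20
since m = R²·149 − 20²:  R² = (400 + 6901) / 149 = 49
R = √49 = 7  ⇒  r_B = 7 − 5 = 2

rB=2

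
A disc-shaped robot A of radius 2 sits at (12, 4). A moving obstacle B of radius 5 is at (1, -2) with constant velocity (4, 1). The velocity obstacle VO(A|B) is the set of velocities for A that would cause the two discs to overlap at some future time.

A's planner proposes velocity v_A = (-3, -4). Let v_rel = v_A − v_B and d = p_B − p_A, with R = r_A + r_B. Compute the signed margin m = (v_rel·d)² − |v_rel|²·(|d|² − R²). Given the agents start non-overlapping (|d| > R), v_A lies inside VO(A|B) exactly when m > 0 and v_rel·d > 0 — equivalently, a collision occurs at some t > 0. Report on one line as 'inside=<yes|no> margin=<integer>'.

d = (-11, -6),  |d|² = 157;  R = 2+5 = 7,  c = 157−7² = 108
v_rel = (-7, -5),  |v_rel|² = 74;  v_rel·d = (-7)·(-11) + (-5)·(-6) = 107
74·t² − 214·t + 108 = 0  ⇒  m = 107² − 74·108 = 3457
m = 3457 > 0,  v_rel·d = 107 > 0  ⇒  inside

inside=yes margin=3457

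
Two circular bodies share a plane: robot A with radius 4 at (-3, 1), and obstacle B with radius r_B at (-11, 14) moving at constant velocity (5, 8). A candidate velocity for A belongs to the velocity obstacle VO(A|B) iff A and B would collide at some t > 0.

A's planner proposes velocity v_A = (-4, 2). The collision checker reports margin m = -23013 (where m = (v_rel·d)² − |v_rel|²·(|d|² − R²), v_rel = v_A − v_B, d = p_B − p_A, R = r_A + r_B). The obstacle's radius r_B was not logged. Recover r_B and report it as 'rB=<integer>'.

m = -23013
d = (-8, 13);  v_rel = (-9, -6),  |v_rel|² = 117
v_rel×d = (-9)·(13) − (-6)·(-8) = -165
since m = R²·117 − (-165)²:  R² = (27225 + -23013) / 117 = 36
R = √36 = 6  ⇒  r_B = 6 − 4 = 2

rB=2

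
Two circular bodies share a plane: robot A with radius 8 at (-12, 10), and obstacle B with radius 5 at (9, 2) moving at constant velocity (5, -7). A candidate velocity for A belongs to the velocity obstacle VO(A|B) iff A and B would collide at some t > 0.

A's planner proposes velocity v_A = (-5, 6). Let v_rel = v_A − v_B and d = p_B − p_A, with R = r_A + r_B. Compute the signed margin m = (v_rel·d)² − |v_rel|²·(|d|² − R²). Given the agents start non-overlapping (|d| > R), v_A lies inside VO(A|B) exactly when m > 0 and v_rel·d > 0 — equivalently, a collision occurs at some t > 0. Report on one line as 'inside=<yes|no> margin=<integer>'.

d = (21, -8),  |d|² = 505;  R = 8+5 = 13,  c = 505−13² = 336
v_rel = (-10, 13),  |v_rel|² = 269;  v_rel·d = (-10)·(21) + (13)·(-8) = -314
269·t² + 628·t + 336 = 0  ⇒  m = (-314)² − 269·336 = 8212
m = 8212 > 0,  v_rel·d = -314 < 0  ⇒  outside

inside=no margin=8212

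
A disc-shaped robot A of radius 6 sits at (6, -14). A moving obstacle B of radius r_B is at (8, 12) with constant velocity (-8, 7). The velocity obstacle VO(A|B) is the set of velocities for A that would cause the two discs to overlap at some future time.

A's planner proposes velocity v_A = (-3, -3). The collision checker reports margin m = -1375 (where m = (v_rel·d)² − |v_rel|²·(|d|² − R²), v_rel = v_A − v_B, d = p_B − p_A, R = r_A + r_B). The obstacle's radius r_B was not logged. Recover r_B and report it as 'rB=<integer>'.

m = -1375
d = (2, 26);  v_rel = (5, -10),  |v_rel|² = 125
v_rel×d = (5)·(26) − (-10)·(2) = 150
since m = R²·125 − 150²:  R² = (22500 + -1375) / 125 = 169
R = √169 = 13  ⇒  r_B = 13 − 6 = 7

rB=7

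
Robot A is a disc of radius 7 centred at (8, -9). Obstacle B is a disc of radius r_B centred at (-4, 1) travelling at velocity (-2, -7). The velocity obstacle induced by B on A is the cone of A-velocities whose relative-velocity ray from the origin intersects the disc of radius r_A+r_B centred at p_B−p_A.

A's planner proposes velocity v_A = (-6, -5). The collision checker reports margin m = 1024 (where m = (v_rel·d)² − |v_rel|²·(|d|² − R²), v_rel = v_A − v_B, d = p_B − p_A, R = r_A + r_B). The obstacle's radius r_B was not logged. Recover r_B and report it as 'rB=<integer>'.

m = 1024
d = (-12, 10);  v_rel = (-4, 2),  |v_rel|² = 20
v_rel×d = (-4)·(10) − (2)·(-12) = -16
since m = R²·20 − (-16)²:  R² = (256 + 1024) / 20 = 64
R = √64 = 8  ⇒  r_B = 8 − 7 = 1

rB=1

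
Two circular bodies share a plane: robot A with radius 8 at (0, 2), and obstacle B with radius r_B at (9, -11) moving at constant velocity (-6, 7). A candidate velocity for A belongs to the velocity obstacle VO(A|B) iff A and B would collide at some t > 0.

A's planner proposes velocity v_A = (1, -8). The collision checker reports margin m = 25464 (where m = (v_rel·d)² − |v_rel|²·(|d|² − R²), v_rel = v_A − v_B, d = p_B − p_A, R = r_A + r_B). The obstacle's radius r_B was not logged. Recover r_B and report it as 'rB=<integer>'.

m = 25464
d = (9, -13);  v_rel = (7, -15),  |v_rel|² = 274
v_rel×d = (7)·(-13) − (-15)·(9) = 44
since m = R²·274 − 44²:  R² = (1936 + 25464) / 274 = 100
R = √100 = 10  ⇒  r_B = 10 − 8 = 2

rB=2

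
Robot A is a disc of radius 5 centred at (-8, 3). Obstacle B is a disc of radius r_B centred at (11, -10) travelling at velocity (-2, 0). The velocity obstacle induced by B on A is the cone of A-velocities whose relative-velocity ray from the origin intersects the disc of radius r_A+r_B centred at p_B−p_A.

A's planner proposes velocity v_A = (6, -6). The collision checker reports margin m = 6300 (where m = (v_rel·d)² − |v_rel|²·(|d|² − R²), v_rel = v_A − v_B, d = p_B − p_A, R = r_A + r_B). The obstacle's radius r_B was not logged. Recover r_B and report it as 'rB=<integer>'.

m = 6300
d = (19, -13);  v_rel = (8, -6),  |v_rel|² = 100
v_rel×d = (8)·(-13) − (-6)·(19) = 10
since m = R²·100 − 10²:  R² = (100 + 6300) / 100 = 64
R = √64 = 8  ⇒  r_B = 8 − 5 = 3

rB=3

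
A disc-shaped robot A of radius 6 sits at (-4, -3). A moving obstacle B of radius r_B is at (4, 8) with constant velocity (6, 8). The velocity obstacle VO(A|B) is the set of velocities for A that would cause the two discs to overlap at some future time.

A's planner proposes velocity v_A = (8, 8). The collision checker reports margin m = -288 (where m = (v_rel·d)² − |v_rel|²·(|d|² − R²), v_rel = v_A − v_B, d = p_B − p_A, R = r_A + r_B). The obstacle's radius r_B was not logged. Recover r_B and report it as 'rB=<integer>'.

m = -288
d = (8, 11);  v_rel = (2, 0),  |v_rel|² = 4
v_rel×d = (2)·(11) − (0)·(8) = 22
since m = R²·4 − 22²:  R² = (484 + -288) / 4 = 49
R = √49 = 7  ⇒  r_B = 7 − 6 = 1

rB=1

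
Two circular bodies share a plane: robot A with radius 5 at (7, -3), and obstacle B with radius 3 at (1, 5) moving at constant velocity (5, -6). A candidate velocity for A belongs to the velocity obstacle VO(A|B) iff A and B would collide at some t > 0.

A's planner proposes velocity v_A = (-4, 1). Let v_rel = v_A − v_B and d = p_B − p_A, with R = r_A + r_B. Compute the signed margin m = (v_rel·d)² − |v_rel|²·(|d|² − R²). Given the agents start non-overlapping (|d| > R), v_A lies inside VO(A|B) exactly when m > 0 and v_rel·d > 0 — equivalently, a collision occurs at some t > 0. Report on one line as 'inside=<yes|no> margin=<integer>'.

d = (-6, 8),  |d|² = 100;  R = 5+3 = 8,  c = 100−8² = 36
v_rel = (-9, 7),  |v_rel|² = 130;  v_rel·d = (-9)·(-6) + (7)·(8) = 110
130·t² − 220·t + 36 = 0  ⇒  m = 110² − 130·36 = 7420
m = 7420 > 0,  v_rel·d = 110 > 0  ⇒  inside

inside=yes margin=7420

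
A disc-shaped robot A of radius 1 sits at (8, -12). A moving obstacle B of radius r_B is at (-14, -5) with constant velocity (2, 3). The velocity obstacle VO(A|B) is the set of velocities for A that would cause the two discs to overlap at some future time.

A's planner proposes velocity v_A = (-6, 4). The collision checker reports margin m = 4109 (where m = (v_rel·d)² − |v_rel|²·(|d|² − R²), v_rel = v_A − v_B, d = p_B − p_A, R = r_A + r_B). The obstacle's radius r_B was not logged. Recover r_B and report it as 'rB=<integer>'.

m = 4109
d = (-22, 7);  v_rel = (-8, 1),  |v_rel|² = 65
v_rel×d = (-8)·(7) − (1)·(-22) = -34
since m = R²·65 − (-34)²:  R² = (1156 + 4109) / 65 = 81
R = √81 = 9  ⇒  r_B = 9 − 1 = 8

rB=8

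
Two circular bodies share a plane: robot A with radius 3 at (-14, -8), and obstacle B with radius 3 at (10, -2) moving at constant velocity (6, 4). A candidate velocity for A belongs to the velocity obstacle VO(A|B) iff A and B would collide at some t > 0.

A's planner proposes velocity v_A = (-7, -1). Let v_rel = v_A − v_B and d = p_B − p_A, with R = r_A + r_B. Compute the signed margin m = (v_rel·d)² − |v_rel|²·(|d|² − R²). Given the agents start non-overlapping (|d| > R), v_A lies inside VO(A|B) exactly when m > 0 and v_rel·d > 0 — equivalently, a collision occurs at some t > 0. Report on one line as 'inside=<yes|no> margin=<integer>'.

d = (24, 6),  |d|² = 612;  R = 3+3 = 6,  c = 612−6² = 576
v_rel = (-13, -5),  |v_rel|² = 194;  v_rel·d = (-13)·(24) + (-5)·(6) = -342
194·t² + 684·t + 576 = 0  ⇒  m = (-342)² − 194·576 = 5220
m = 5220 > 0,  v_rel·d = -342 < 0  ⇒  outside

inside=no margin=5220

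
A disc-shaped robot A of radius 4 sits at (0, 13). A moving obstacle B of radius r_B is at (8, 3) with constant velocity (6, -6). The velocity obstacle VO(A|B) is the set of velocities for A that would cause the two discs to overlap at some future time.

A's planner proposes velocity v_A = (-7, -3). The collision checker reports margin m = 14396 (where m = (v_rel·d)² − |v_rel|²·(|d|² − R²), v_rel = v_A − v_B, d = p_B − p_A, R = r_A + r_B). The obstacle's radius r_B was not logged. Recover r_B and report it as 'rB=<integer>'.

m = 14396
d = (8, -10);  v_rel = (-13, 3),  |v_rel|² = 178
v_rel×d = (-13)·(-10) − (3)·(8) = 106
since m = R²·178 − 106²:  R² = (11236 + 14396) / 178 = 144
R = √144 = 12  ⇒  r_B = 12 − 4 = 8

rB=8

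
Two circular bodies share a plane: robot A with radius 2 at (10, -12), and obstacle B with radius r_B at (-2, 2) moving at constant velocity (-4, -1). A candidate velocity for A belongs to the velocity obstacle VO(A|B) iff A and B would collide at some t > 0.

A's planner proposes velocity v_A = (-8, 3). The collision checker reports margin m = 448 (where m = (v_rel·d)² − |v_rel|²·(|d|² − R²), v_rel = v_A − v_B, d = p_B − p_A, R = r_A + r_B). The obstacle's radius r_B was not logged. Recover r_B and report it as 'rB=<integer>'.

m = 448
d = (-12, 14);  v_rel = (-4, 4),  |v_rel|² = 32
v_rel×d = (-4)·(14) − (4)·(-12) = -8
since m = R²·32 − (-8)²:  R² = (64 + 448) / 32 = 16
R = √16 = 4  ⇒  r_B = 4 − 2 = 2

rB=2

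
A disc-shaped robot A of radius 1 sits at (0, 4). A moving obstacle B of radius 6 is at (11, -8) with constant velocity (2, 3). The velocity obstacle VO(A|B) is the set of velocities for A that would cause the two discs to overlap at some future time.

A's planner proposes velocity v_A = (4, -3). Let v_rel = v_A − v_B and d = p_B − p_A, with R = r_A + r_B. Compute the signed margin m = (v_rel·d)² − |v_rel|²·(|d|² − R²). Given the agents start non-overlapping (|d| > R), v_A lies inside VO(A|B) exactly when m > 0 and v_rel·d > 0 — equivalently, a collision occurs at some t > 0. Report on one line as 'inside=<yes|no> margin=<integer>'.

d = (11, -12),  |d|² = 265;  R = 1+6 = 7,  c = 265−7² = 216
v_rel = (2, -6),  |v_rel|² = 40;  v_rel·d = (2)·(11) + (-6)·(-12) = 94
40·t² − 188·t + 216 = 0  ⇒  m = 94² − 40·216 = 196
m = 196 > 0,  v_rel·d = 94 > 0  ⇒  inside

inside=yes margin=196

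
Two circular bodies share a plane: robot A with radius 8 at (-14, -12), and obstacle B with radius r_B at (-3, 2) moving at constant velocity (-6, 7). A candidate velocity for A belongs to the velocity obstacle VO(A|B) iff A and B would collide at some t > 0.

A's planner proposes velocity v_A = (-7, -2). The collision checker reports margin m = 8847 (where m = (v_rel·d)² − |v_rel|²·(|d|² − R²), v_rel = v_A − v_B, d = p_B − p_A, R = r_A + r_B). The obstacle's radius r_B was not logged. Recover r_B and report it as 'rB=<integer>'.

m = 8847
d = (11, 14);  v_rel = (-1, -9),  |v_rel|² = 82
v_rel×d = (-1)·(14) − (-9)·(11) = 85
since m = R²·82 − 85²:  R² = (7225 + 8847) / 82 = 196
R = √196 = 14  ⇒  r_B = 14 − 8 = 6

rB=6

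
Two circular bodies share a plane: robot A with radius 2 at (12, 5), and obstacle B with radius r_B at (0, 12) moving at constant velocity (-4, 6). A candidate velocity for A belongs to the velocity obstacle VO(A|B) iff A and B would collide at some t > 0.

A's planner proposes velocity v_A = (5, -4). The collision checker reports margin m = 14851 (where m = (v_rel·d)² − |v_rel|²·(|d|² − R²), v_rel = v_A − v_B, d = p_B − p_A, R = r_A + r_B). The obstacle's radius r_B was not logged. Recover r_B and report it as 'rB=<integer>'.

m = 14851
d = (-12, 7);  v_rel = (9, -10),  |v_rel|² = 181
v_rel×d = (9)·(7) − (-10)·(-12) = -57
since m = R²·181 − (-57)²:  R² = (3249 + 14851) / 181 = 100
R = √100 = 10  ⇒  r_B = 10 − 2 = 8

rB=8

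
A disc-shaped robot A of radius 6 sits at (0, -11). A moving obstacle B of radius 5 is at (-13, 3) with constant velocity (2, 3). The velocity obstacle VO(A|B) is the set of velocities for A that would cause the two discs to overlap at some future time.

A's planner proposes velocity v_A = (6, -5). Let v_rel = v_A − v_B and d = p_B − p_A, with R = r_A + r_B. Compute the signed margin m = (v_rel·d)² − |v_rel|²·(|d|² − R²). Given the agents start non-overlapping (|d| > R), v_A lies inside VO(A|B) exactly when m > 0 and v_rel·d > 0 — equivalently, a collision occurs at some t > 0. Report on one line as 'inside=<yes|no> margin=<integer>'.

d = (-13, 14),  |d|² = 365;  R = 6+5 = 11,  c = 365−11² = 244
v_rel = (4, -8),  |v_rel|² = 80;  v_rel·d = (4)·(-13) + (-8)·(14) = -164
80·t² + 328·t + 244 = 0  ⇒  m = (-164)² − 80·244 = 7376
m = 7376 > 0,  v_rel·d = -164 < 0  ⇒  outside

inside=no margin=7376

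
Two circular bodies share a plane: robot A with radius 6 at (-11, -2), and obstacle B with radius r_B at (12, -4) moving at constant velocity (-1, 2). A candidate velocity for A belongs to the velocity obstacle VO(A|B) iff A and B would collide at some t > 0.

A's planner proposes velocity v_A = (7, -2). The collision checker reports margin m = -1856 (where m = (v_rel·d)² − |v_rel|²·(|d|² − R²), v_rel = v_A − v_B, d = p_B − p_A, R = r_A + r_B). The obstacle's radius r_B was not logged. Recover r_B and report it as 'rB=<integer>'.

m = -1856
d = (23, -2);  v_rel = (8, -4),  |v_rel|² = 80
v_rel×d = (8)·(-2) − (-4)·(23) = 76
since m = R²·80 − 76²:  R² = (5776 + -1856) / 80 = 49
R = √49 = 7  ⇒  r_B = 7 − 6 = 1

rB=1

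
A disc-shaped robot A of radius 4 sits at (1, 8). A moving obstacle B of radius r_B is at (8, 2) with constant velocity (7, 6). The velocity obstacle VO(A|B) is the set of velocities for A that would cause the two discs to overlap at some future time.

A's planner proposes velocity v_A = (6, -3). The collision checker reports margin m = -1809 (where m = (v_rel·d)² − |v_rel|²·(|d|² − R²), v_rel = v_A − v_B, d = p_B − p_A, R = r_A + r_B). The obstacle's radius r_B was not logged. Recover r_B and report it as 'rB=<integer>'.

m = -1809
d = (7, -6);  v_rel = (-1, -9),  |v_rel|² = 82
v_rel×d = (-1)·(-6) − (-9)·(7) = 69
since m = R²·82 − 69²:  R² = (4761 + -1809) / 82 = 36
R = √36 = 6  ⇒  r_B = 6 − 4 = 2

rB=2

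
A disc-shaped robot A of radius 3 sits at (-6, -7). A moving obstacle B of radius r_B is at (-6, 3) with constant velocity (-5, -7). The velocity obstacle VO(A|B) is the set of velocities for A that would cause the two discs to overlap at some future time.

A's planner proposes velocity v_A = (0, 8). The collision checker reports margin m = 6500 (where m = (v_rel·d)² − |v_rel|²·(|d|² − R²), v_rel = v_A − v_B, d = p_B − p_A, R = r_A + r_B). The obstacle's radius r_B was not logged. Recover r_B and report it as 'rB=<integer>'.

m = 6500
d = (0, 10);  v_rel = (5, 15),  |v_rel|² = 250
v_rel×d = (5)·(10) − (15)·(0) = 50
since m = R²·250 − 50²:  R² = (2500 + 6500) / 250 = 36
R = √36 = 6  ⇒  r_B = 6 − 3 = 3

rB=3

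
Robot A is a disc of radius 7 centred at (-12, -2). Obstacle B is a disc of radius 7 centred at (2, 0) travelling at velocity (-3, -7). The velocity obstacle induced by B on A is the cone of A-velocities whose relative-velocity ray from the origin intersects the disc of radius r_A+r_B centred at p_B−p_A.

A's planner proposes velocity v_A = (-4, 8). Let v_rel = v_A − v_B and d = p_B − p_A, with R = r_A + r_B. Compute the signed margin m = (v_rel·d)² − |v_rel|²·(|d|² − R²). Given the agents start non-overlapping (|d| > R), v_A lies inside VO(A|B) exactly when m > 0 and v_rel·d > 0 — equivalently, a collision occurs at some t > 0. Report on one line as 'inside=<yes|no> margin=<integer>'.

d = (14, 2),  |d|² = 200;  R = 7+7 = 14,  c = 200−14² = 4
v_rel = (-1, 15),  |v_rel|² = 226;  v_rel·d = (-1)·(14) + (15)·(2) = 16
226·t² − 32·t + 4 = 0  ⇒  m = 16² − 226·4 = -648
m = -648 < 0,  v_rel·d = 16 > 0  ⇒  outside

inside=no margin=-648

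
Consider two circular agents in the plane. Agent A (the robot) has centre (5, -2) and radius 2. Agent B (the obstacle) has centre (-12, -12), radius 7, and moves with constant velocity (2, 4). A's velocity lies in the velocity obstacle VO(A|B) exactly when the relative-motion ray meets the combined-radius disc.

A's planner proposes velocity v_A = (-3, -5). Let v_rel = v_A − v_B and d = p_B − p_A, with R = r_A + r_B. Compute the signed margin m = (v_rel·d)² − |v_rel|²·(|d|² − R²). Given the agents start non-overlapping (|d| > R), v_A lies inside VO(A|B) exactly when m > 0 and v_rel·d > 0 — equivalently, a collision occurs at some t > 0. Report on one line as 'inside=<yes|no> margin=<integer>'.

d = (-17, -10),  |d|² = 389;  R = 2+7 = 9,  c = 389−9² = 308
v_rel = (-5, -9),  |v_rel|² = 106;  v_rel·d = (-5)·(-17) + (-9)·(-10) = 175
106·t² − 350·t + 308 = 0  ⇒  m = 175² − 106·308 = -2023
m = -2023 < 0,  v_rel·d = 175 > 0  ⇒  outside

inside=no margin=-2023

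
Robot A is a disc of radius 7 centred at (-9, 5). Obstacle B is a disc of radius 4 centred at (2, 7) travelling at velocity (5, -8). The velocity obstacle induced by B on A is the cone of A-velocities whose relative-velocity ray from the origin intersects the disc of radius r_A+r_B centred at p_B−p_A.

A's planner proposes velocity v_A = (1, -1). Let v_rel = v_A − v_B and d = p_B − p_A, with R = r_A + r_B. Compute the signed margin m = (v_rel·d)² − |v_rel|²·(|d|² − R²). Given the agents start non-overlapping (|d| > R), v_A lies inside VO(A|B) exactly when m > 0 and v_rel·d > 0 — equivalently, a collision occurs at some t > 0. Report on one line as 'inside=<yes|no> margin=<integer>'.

d = (11, 2),  |d|² = 125;  R = 7+4 = 11,  c = 125−11² = 4
v_rel = (-4, 7),  |v_rel|² = 65;  v_rel·d = (-4)·(11) + (7)·(2) = -30
65·t² + 60·t + 4 = 0  ⇒  m = (-30)² − 65·4 = 640
m = 640 > 0,  v_rel·d = -30 < 0  ⇒  outside

inside=no margin=640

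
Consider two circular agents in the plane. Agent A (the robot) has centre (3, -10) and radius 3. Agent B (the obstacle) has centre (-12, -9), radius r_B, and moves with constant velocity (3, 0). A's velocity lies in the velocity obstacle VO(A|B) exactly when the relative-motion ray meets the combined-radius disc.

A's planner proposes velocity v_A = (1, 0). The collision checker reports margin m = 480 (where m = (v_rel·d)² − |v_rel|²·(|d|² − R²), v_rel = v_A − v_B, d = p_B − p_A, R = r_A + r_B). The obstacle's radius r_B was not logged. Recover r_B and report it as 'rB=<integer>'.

m = 480
d = (-15, 1);  v_rel = (-2, 0),  |v_rel|² = 4
v_rel×d = (-2)·(1) − (0)·(-15) = -2
since m = R²·4 − (-2)²:  R² = (4 + 480) / 4 = 121
R = √121 = 11  ⇒  r_B = 11 − 3 = 8

rB=8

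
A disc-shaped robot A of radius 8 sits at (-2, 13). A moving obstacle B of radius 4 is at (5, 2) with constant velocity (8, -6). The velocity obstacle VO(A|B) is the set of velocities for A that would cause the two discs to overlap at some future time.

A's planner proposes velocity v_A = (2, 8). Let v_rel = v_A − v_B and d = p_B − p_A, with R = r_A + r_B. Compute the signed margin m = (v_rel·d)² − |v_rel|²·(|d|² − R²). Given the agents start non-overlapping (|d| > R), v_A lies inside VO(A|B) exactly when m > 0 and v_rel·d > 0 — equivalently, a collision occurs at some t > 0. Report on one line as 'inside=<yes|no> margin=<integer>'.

d = (7, -11),  |d|² = 170;  R = 8+4 = 12,  c = 170−12² = 26
v_rel = (-6, 14),  |v_rel|² = 232;  v_rel·d = (-6)·(7) + (14)·(-11) = -196
232·t² + 392·t + 26 = 0  ⇒  m = (-196)² − 232·26 = 32384
m = 32384 > 0,  v_rel·d = -196 < 0  ⇒  outside

inside=no margin=32384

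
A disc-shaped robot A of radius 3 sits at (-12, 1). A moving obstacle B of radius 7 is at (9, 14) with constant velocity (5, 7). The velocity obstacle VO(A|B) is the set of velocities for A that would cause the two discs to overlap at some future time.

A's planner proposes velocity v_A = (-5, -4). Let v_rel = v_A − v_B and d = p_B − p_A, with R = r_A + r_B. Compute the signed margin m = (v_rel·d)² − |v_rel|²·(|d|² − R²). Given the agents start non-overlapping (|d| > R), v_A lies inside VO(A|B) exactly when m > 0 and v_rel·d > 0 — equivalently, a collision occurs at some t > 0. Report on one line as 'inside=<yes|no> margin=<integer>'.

d = (21, 13),  |d|² = 610;  R = 3+7 = 10,  c = 610−10² = 510
v_rel = (-10, -11),  |v_rel|² = 221;  v_rel·d = (-10)·(21) + (-11)·(13) = -353
221·t² + 706·t + 510 = 0  ⇒  m = (-353)² − 221·510 = 11899
m = 11899 > 0,  v_rel·d = -353 < 0  ⇒  outside

inside=no margin=11899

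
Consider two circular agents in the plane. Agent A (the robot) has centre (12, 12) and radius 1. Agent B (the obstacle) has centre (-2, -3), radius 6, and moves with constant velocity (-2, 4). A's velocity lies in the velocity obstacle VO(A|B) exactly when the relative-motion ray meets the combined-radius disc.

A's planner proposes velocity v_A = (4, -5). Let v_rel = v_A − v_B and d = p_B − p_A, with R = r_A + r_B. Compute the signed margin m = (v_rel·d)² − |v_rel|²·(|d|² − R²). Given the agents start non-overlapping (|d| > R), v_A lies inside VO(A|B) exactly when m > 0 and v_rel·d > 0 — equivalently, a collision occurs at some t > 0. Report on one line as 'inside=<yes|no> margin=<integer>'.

d = (-14, -15),  |d|² = 421;  R = 1+6 = 7,  c = 421−7² = 372
v_rel = (6, -9),  |v_rel|² = 117;  v_rel·d = (6)·(-14) + (-9)·(-15) = 51
117·t² − 102·t + 372 = 0  ⇒  m = 51² − 117·372 = -40923
m = -40923 < 0,  v_rel·d = 51 > 0  ⇒  outside

inside=no margin=-40923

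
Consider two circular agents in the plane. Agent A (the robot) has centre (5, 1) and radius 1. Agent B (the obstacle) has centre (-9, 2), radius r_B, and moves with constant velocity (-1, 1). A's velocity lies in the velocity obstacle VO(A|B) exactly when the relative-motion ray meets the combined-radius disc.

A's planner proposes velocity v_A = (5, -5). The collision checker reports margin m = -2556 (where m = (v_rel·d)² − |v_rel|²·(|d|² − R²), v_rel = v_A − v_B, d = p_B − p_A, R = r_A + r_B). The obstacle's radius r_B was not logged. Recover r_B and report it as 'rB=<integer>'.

m = -2556
d = (-14, 1);  v_rel = (6, -6),  |v_rel|² = 72
v_rel×d = (6)·(1) − (-6)·(-14) = -78
since m = R²·72 − (-78)²:  R² = (6084 + -2556) / 72 = 49
R = √49 = 7  ⇒  r_B = 7 − 1 = 6

rB=6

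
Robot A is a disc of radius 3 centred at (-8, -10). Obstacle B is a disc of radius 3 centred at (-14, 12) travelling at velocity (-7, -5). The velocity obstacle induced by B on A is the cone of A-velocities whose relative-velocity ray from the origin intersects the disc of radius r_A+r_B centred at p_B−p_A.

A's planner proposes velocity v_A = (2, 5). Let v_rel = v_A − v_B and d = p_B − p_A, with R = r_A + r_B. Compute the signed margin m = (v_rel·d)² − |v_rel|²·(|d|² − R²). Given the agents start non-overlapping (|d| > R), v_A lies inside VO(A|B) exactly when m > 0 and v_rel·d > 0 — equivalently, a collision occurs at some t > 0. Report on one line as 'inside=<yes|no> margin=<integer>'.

d = (-6, 22),  |d|² = 520;  R = 3+3 = 6,  c = 520−6² = 484
v_rel = (9, 10),  |v_rel|² = 181;  v_rel·d = (9)·(-6) + (10)·(22) = 166
181·t² − 332·t + 484 = 0  ⇒  m = 166² − 181·484 = -60048
m = -60048 < 0,  v_rel·d = 166 > 0  ⇒  outside

inside=no margin=-60048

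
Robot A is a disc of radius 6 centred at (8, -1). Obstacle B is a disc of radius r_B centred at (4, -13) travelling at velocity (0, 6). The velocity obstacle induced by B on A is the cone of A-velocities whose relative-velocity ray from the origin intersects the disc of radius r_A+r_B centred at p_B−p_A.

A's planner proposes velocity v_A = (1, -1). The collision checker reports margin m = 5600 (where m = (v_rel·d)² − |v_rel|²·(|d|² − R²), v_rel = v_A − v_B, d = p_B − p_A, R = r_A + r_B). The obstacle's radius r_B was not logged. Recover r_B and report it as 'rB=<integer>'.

m = 5600
d = (-4, -12);  v_rel = (1, -7),  |v_rel|² = 50
v_rel×d = (1)·(-12) − (-7)·(-4) = -40
since m = R²·50 − (-40)²:  R² = (1600 + 5600) / 50 = 144
R = √144 = 12  ⇒  r_B = 12 − 6 = 6

rB=6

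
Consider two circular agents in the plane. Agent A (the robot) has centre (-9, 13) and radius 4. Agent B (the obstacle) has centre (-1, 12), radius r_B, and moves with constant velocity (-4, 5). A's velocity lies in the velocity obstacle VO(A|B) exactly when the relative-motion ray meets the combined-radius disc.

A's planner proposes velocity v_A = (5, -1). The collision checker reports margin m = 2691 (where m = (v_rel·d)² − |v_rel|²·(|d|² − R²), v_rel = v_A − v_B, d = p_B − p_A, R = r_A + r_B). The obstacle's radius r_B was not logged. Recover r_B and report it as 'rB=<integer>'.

m = 2691
d = (8, -1);  v_rel = (9, -6),  |v_rel|² = 117
v_rel×d = (9)·(-1) − (-6)·(8) = 39
since m = R²·117 − 39²:  R² = (1521 + 2691) / 117 = 36
R = √36 = 6  ⇒  r_B = 6 − 4 = 2

rB=2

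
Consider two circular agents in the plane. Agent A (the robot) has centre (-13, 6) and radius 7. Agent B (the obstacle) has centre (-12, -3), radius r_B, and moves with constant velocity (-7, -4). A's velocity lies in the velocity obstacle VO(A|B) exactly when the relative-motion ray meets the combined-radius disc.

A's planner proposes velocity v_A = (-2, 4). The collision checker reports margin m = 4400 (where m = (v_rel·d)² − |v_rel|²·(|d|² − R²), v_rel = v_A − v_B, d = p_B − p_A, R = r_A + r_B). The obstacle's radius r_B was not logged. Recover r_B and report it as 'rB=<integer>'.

m = 4400
d = (1, -9);  v_rel = (5, 8),  |v_rel|² = 89
v_rel×d = (5)·(-9) − (8)·(1) = -53
since m = R²·89 − (-53)²:  R² = (2809 + 4400) / 89 = 81
R = √81 = 9  ⇒  r_B = 9 − 7 = 2

rB=2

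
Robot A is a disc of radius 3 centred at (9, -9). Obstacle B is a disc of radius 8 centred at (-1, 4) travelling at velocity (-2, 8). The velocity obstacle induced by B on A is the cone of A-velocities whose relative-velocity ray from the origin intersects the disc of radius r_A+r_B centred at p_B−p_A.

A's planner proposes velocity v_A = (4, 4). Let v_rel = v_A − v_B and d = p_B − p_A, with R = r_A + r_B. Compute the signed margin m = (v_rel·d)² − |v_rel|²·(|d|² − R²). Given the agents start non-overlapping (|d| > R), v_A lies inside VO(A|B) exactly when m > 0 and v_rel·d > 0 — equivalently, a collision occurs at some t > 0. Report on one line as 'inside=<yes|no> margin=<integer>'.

d = (-10, 13),  |d|² = 269;  R = 3+8 = 11,  c = 269−11² = 148
v_rel = (6, -4),  |v_rel|² = 52;  v_rel·d = (6)·(-10) + (-4)·(13) = -112
52·t² + 224·t + 148 = 0  ⇒  m = (-112)² − 52·148 = 4848
m = 4848 > 0,  v_rel·d = -112 < 0  ⇒  outside

inside=no margin=4848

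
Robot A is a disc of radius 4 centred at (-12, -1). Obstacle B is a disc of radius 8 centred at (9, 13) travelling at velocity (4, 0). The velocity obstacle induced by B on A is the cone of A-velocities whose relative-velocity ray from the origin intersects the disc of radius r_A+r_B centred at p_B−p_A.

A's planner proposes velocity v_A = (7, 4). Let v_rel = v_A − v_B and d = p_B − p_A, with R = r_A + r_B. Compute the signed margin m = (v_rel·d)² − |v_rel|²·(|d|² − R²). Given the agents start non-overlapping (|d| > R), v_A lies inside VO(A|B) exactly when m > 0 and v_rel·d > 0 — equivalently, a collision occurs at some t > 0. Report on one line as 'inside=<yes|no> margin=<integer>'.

d = (21, 14),  |d|² = 637;  R = 4+8 = 12,  c = 637−12² = 493
v_rel = (3, 4),  |v_rel|² = 25;  v_rel·d = (3)·(21) + (4)·(14) = 119
25·t² − 238·t + 493 = 0  ⇒  m = 119² − 25·493 = 1836
m = 1836 > 0,  v_rel·d = 119 > 0  ⇒  inside

inside=yes margin=1836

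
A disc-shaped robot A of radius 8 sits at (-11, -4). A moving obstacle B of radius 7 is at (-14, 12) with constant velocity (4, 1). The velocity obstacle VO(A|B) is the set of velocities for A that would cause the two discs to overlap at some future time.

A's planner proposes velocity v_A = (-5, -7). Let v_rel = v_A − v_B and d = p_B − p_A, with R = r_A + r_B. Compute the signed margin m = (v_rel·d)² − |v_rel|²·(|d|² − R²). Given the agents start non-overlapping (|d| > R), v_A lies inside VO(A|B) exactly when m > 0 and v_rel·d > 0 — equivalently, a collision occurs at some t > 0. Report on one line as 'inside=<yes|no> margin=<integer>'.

d = (-3, 16),  |d|² = 265;  R = 8+7 = 15,  c = 265−15² = 40
v_rel = (-9, -8),  |v_rel|² = 145;  v_rel·d = (-9)·(-3) + (-8)·(16) = -101
145·t² + 202·t + 40 = 0  ⇒  m = (-101)² − 145·40 = 4401
m = 4401 > 0,  v_rel·d = -101 < 0  ⇒  outside

inside=no margin=4401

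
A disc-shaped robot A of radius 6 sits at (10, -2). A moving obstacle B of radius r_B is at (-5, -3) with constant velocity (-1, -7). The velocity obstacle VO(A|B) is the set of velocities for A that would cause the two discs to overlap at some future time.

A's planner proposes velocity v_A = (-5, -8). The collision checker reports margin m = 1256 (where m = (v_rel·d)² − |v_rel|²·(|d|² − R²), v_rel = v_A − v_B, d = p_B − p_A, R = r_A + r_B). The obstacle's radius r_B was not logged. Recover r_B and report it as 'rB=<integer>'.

m = 1256
d = (-15, -1);  v_rel = (-4, -1),  |v_rel|² = 17
v_rel×d = (-4)·(-1) − (-1)·(-15) = -11
since m = R²·17 − (-11)²:  R² = (121 + 1256) / 17 = 81
R = √81 = 9  ⇒  r_B = 9 − 6 = 3

rB=3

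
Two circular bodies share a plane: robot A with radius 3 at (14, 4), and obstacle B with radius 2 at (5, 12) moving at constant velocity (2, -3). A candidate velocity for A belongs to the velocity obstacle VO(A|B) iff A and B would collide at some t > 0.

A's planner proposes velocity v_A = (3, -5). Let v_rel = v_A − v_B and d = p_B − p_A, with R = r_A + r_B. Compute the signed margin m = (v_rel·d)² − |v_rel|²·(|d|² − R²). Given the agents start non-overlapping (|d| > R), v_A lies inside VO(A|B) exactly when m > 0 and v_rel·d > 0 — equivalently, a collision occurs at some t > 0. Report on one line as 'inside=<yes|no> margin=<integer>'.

d = (-9, 8),  |d|² = 145;  R = 3+2 = 5,  c = 145−5² = 120
v_rel = (1, -2),  |v_rel|² = 5;  v_rel·d = (1)·(-9) + (-2)·(8) = -25
5·t² + 50·t + 120 = 0  ⇒  m = (-25)² − 5·120 = 25
m = 25 > 0,  v_rel·d = -25 < 0  ⇒  outside

inside=no margin=25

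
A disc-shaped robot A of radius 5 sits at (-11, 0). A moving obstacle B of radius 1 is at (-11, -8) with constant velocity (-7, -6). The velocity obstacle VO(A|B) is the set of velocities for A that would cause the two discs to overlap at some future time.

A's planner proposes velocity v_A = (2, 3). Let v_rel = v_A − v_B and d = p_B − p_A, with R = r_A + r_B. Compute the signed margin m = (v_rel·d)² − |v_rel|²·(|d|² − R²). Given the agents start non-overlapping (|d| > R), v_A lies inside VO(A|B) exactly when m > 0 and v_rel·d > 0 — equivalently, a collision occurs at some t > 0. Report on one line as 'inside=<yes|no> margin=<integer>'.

d = (0, -8),  |d|² = 64;  R = 5+1 = 6,  c = 64−6² = 28
v_rel = (9, 9),  |v_rel|² = 162;  v_rel·d = (9)·(0) + (9)·(-8) = -72
162·t² + 144·t + 28 = 0  ⇒  m = (-72)² − 162·28 = 648
m = 648 > 0,  v_rel·d = -72 < 0  ⇒  outside

inside=no margin=648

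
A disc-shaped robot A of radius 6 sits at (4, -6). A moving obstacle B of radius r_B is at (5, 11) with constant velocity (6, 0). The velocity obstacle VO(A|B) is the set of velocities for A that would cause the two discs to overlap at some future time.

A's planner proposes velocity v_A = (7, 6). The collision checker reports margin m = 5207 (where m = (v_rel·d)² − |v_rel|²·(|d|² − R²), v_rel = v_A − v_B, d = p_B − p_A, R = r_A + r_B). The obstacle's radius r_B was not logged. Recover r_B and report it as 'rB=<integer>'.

m = 5207
d = (1, 17);  v_rel = (1, 6),  |v_rel|² = 37
v_rel×d = (1)·(17) − (6)·(1) = 11
since m = R²·37 − 11²:  R² = (121 + 5207) / 37 = 144
R = √144 = 12  ⇒  r_B = 12 − 6 = 6

rB=6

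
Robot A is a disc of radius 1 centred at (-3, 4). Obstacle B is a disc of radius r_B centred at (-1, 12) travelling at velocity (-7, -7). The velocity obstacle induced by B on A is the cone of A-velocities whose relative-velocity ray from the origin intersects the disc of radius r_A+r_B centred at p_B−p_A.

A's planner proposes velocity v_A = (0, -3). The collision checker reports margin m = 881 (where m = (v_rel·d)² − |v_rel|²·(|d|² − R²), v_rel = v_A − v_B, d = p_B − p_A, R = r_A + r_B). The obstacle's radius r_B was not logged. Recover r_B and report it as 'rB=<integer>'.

m = 881
d = (2, 8);  v_rel = (7, 4),  |v_rel|² = 65
v_rel×d = (7)·(8) − (4)·(2) = 48
since m = R²·65 − 48²:  R² = (2304 + 881) / 65 = 49
R = √49 = 7  ⇒  r_B = 7 − 1 = 6

rB=6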